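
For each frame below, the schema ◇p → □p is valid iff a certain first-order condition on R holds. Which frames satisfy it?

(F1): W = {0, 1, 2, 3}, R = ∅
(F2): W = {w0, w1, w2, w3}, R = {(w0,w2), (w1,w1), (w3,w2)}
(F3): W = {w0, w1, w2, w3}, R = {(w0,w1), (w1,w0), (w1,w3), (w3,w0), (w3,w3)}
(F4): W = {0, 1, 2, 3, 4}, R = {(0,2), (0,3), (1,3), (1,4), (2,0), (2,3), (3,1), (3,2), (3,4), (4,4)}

Frame correspondent (Sahlqvist): ∀x ∀y ∀z (Rxy ∧ Rxz → y = z) — i.e. partial functionality.
(F1): condition met.
(F2): condition met.
(F3): fails — w1 sees both w0 and w3.
(F4): fails — 0 sees both 2 and 3.
Valid on: (F1), (F2).

(F1), (F2)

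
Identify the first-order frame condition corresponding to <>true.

◇⊤ holds at w iff w has a successor, so frame-validity of ◇⊤ is exactly seriality. Equivalently via □r → ◇r:
Suppose □r→◇r is valid. At any x set V(r)=W. Then □r at x, so ◇r at x, so x has a successor.

seriality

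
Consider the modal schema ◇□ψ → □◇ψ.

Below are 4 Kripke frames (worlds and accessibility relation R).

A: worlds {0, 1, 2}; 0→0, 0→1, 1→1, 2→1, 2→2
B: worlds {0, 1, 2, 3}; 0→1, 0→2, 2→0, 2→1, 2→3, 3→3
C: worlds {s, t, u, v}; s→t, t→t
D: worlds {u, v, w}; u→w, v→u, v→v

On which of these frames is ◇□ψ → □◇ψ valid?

A, C

This is the axiom for convergence; its first-order frame correspondent is ∀x ∀y ∀z (Rxy ∧ Rxz → ∃w (Ryw ∧ Rzw)).
A: ✓.
B: fails — R02 and R01 but 2 and 1 have no common successor.
C: ✓.
D: fails — Ruw and Ruw but w and w have no common successor.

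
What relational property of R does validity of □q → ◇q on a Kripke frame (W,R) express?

seriality

Suppose □q→◇q is valid. At any x set V(q)=W. Then □q at x, so ◇q at x, so x has a successor.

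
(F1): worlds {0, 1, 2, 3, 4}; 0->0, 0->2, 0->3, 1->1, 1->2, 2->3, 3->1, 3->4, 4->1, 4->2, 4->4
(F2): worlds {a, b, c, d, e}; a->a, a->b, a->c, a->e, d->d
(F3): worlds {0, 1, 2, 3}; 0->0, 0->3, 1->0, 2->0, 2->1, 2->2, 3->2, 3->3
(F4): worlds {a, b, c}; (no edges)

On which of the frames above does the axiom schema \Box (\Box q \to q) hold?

The schema corresponds to shift-reflexivity: \forall x \forall y (Rxy \to Ryy).
(F1): fails — R02 but not R22.
(F2): fails — Rab but not Rbb.
(F3): fails — R21 but not R11.
(F4): ✓.
Valid on: (F4).

(F4)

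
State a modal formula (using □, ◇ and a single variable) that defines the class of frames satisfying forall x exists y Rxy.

This is seriality; the standard corresponding axiom is D: □q → ◇q.

□q → ◇q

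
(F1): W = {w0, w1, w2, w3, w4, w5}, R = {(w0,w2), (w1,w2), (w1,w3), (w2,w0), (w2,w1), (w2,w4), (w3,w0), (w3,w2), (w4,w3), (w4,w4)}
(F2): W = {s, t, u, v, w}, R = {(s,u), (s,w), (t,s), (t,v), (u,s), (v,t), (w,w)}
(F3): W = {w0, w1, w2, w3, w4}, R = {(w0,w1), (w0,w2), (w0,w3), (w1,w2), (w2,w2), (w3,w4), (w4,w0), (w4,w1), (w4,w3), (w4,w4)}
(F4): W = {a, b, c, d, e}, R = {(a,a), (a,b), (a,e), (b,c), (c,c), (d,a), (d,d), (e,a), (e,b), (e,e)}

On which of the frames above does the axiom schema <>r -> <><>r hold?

The schema corresponds to a generalized confluence (Geach) condition: forall x forall y (xRy -> exists w (y = w & x R^2 w)).
(F1): fails — w0Rw2 but no w with w2=w and w0R²w.
(F2): fails — sRu but no w* with u=w* and sR²w*.
(F3): fails — w0Rw1 but no w with w1=w and w0R²w.
(F4): holds.
Valid on: (F4).

(F4)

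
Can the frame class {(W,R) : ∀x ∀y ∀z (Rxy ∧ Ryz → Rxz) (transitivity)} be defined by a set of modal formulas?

Yes, by □q → □□q

This is a Sahlqvist condition; the 4 axiom □q → □□q defines it.
Suppose □q→□□q is valid. Take Rxy, Ryz and set V(q)={w : Rxw}. Then □q at x, so □□q at x, so □q at y, so q at z, i.e. Rxz.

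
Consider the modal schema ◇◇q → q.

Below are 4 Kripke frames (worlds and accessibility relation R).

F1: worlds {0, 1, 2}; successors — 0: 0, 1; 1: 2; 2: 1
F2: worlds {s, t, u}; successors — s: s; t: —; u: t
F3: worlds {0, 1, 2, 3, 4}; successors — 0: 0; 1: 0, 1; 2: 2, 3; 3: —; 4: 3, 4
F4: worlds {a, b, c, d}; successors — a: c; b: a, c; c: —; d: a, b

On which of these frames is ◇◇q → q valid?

Frame correspondent (Sahlqvist): ∀x ∀y (xR²y → ∃w (y = w ∧ x = w)) — i.e. a generalized confluence (Geach) condition.
F1: fails — 0R²1 but 1 ≠ 0.
F2: condition met.
F3: fails — 1R²0 but 0 ≠ 1.
F4: fails — bR²c but c ≠ b.

F2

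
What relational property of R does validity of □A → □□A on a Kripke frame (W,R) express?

transitivity: ∀x ∀y ∀z (Rxy ∧ Ryz → Rxz)

This is the 4 axiom.
It corresponds to transitivity: ∀x ∀y ∀z (Rxy ∧ Ryz → Rxz).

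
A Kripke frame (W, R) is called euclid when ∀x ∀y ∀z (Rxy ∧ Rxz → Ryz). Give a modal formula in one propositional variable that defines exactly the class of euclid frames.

◇r → □◇r

The condition is the Euclidean property. The 5 schema ◇r → □◇r defines it.
Suppose ◇r→□◇r is valid. Take Rxy, Rxz and set V(r)={y}. Then ◇r at x, so □◇r at x, so ◇r at z, so some w with Rzw has r; w=y, i.e. Rzy. By symmetry of the argument, Ryz.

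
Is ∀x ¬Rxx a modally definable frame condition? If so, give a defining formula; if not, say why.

No — not modally definable

Any modally definable frame class is closed under surjective bounded morphisms.
The 4-cycle (worlds s,t,u,v with s→t→u→v→s) is irreflexive, and the map sending every world to a single reflexive point • is a surjective bounded morphism (forth: every edge maps to (•,•); back: every world has a successor). So any modal formula valid on the 4-cycle is also valid on the reflexive point, which is not irreflexive.
So the class is not modally definable.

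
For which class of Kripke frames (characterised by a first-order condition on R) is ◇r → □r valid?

partial functionality: ∀x ∀y ∀z (Rxy ∧ Rxz → y = z)

This schema is the CD axiom.
Its frame correspondent is partial functionality — ∀x ∀y ∀z (Rxy ∧ Rxz → y = z).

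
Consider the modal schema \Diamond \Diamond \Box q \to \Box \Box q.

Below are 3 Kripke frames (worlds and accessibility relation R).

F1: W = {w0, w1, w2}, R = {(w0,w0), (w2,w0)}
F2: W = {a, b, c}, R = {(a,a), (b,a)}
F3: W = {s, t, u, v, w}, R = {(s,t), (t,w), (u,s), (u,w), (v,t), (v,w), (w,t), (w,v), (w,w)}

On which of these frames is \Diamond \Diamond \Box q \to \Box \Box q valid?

This is the axiom for a generalized confluence (Geach) condition; its first-order frame correspondent is \forall x \forall y \forall z ((x R^2 y \wedge x R^2 z) \to \exists w (yRw \wedge z = w)).
F1: holds.
F2: holds.
F3: fails — tR²t, tR²t but no w* with tRw* and t=w*.

F1, F2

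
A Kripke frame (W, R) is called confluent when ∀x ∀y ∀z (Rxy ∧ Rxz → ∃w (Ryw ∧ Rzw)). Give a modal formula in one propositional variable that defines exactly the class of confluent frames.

◇□p → □◇p

A defining formula is ◇□p → □◇p (the .2 axiom).
Suppose ◇□p→□◇p is valid. Take Rxy, Rxz and set V(p)={w : Ryw}. Then □p at y so ◇□p at x, so □◇p at x, so ◇p at z, giving w with Rzw and Ryw.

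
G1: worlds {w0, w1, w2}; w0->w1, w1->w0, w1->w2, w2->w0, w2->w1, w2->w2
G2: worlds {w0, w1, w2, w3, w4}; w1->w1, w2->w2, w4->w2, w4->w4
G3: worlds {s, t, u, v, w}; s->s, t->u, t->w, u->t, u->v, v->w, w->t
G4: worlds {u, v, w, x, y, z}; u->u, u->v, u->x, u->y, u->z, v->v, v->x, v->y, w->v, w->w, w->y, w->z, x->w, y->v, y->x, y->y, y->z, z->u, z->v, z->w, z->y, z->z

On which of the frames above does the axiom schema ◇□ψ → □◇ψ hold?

G2, G3

This is the axiom for convergence; its first-order frame correspondent is ∀x ∀y ∀z (Rxy ∧ Rxz → ∃w (Ryw ∧ Rzw)).
G1: fails — Rw2w1 and Rw2w0 but w1 and w0 have no common successor.
G2: ✓.
G3: ✓.
G4: fails — Ruv and Rux but v and x have no common successor.
Valid on: G2, G3.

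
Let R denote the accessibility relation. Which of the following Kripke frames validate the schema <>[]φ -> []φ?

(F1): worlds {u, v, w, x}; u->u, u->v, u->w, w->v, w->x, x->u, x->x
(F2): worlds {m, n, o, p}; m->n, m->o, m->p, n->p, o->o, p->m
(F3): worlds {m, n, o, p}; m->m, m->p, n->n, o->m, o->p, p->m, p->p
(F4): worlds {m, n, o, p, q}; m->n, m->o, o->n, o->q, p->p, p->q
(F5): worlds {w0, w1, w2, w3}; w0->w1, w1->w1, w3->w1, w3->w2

(F3)

The schema corresponds to a generalized confluence (Geach) condition: forall x forall y forall z ((xRy & xRz) -> exists w (yRw & z = w)).
(F1): fails — uRv, uRu but no t with vRt and u=t.
(F2): fails — mRn, mRn but no w with nRw and n=w.
(F3): satisfies the condition.
(F4): fails — mRn, mRn but no w with nRw and n=w.
(F5): fails — w3Rw1, w3Rw2 but no w with w1Rw and w2=w.
Valid on: (F3).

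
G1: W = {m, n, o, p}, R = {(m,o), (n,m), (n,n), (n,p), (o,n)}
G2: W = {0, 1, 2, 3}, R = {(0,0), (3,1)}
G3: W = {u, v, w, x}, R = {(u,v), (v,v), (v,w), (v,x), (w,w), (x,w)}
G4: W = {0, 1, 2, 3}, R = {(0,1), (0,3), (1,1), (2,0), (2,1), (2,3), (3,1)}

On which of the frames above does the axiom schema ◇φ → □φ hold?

The schema corresponds to partial functionality: ∀x ∀y ∀z (Rxy ∧ Rxz → y = z).
G1: fails — n sees both m and n.
G2: satisfies the condition.
G3: fails — v sees both v and w.
G4: fails — 0 sees both 1 and 3.

G2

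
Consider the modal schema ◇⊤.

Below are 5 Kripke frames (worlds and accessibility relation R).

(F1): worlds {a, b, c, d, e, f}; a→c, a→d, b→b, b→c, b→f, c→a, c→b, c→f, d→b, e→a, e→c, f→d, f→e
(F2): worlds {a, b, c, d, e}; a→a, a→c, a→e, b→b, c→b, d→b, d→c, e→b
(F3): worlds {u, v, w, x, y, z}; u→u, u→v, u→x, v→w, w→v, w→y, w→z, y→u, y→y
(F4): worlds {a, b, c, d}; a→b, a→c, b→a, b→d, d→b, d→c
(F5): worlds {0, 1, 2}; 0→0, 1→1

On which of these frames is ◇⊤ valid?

(F1), (F2)

The schema corresponds to seriality: ∀x ∃y Rxy.
(F1): condition met.
(F2): condition met.
(F3): fails — world x has no successor.
(F4): fails — world c has no successor.
(F5): fails — world 2 has no successor.
Valid on: (F1), (F2).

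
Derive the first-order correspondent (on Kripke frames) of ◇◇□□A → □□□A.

∀x ∀y ∀z ((xR²y ∧ xR³z) → ∃w (yR²w ∧ z = w))

This is a Sahlqvist (Geach-type) schema ◇^2□^2A → □^3◇^0A.
Minimal-valuation argument: fix x; take any y with xR^2y and any z with xR^3z. Set V(A) to the set of worlds R-reachable from y in exactly 2 steps. Then □^2A holds at y, so the antecedent holds at x; validity forces ◇^0A at z, giving a w with zR^0w and yR^2w.
First-order correspondent: ∀x ∀y ∀z ((xR²y ∧ xR³z) → ∃w (yR²w ∧ z = w)).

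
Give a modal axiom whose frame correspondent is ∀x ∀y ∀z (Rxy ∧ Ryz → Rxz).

□ψ → □□ψ

This is transitivity; the standard corresponding axiom is 4: □ψ → □□ψ.
Suppose □ψ→□□ψ is valid. Take Rxy, Ryz and set V(ψ)={w : Rxw}. Then □ψ at x, so □□ψ at x, so □ψ at y, so ψ at z, i.e. Rxz.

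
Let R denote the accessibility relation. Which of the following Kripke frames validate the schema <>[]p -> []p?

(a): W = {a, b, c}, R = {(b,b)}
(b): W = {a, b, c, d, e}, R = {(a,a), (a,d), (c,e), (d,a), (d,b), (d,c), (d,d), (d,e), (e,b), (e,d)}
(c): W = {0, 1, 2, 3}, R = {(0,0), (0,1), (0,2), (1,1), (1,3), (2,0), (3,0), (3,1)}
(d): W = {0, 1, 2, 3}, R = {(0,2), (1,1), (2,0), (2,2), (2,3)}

This is the axiom for the Euclidean property; its first-order frame correspondent is forall x forall y forall z (Rxy & Rxz -> Ryz).
(a): condition met.
(b): fails — Rce and Rce but not Ree.
(c): fails — R02 and R02 but not R22.
(d): fails — R23 and R23 but not R33.
Valid on: (a).

(a)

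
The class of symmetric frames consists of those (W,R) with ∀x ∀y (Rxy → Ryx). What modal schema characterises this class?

p → □◇p

A defining formula is p → □◇p (the B axiom).
Suppose p→□◇p is valid. Take Rxy and set V(p)={x}. Then p at x, so □◇p at x, so ◇p at y, so some z with Ryz has p; z=x, i.e. Ryx.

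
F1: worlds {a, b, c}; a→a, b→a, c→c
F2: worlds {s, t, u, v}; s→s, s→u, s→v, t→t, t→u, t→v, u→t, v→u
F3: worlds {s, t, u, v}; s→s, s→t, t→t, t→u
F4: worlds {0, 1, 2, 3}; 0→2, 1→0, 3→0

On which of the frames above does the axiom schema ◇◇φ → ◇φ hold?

The schema corresponds to transitivity: ∀x ∀y ∀z (Rxy ∧ Ryz → Rxz).
F1: ✓.
F2: fails — Rut and Rtv but not Ruv.
F3: fails — Rst and Rtu but not Rsu.
F4: fails — R10 and R02 but not R12.
Valid on: F1.

F1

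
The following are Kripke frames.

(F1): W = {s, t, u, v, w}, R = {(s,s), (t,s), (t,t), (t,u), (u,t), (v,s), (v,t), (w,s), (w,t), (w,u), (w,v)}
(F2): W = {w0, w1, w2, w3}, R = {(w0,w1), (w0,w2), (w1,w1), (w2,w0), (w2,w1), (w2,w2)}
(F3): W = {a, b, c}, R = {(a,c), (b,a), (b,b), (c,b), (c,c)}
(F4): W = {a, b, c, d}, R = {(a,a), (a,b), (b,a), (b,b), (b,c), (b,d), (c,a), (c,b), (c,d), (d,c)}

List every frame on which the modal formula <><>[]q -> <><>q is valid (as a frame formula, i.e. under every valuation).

The schema corresponds to a generalized confluence (Geach) condition: forall x forall y (x R^2 y -> exists w (yRw & x R^2 w)).
(F1): condition met.
(F2): condition met.
(F3): condition met.
(F4): fails — dR²d but no w with dRw and dR²w.

(F1), (F2), (F3)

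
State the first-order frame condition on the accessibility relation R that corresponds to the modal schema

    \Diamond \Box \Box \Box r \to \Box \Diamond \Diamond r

This is a Sahlqvist (Geach-type) schema ◇^1□^3r → □^1◇^2r.
First-order correspondent: \forall x \forall y \forall z ((xRy \wedge xRz) \to \exists w (y R^3 w \wedge z R^2 w)).

\forall x \forall y \forall z ((xRy \wedge xRz) \to \exists w (y R^3 w \wedge z R^2 w))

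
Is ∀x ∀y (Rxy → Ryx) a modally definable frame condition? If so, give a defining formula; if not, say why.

Yes: it is symmetry, defined by the B schema p → □◇p.
Suppose p→□◇p is valid. Take Rxy and set V(p)={x}. Then p at x, so □◇p at x, so ◇p at y, so some z with Ryz has p; z=x, i.e. Ryx.

Yes — defined by p → □◇p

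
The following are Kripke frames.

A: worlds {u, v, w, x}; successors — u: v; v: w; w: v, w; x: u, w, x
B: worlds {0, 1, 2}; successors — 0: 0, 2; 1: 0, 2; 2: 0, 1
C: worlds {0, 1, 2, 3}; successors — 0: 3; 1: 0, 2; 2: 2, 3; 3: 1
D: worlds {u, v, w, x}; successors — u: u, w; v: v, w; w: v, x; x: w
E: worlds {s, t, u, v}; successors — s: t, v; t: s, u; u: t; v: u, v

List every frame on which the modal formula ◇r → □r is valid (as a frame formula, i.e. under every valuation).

none

This is the axiom for partial functionality; its first-order frame correspondent is ∀x ∀y ∀z (Rxy ∧ Rxz → y = z).
A: fails — w sees both v and w.
B: fails — 0 sees both 0 and 2.
C: fails — 1 sees both 0 and 2.
D: fails — u sees both u and w.
E: fails — s sees both t and v.
Valid on no frame.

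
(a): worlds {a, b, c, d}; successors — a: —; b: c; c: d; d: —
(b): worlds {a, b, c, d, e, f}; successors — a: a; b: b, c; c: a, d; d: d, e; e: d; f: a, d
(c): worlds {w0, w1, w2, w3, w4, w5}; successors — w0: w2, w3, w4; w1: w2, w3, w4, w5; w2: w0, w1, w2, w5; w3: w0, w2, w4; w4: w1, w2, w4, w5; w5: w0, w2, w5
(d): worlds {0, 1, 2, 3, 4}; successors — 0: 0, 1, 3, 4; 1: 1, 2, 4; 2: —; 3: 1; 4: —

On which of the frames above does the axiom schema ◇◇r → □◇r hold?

This is the axiom for a generalized confluence (Geach) condition; its first-order frame correspondent is ∀x ∀y ∀z ((xR²y ∧ xRz) → ∃w (y = w ∧ zRw)).
(a): condition met.
(b): fails — bR²a, bRb but no w with a=w and bRw.
(c): fails — w0R²w0, w0Rw4 but no w with w0=w and w4Rw.
(d): fails — 0R²0, 0R1 but no w with 0=w and 1Rw.

(a)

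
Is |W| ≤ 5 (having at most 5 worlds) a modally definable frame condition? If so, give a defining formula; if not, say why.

If a class were modally definable it would be closed under disjoint unions (Goldblatt–Thomason).
Any modal formula valid on each of 6 disjoint one-world frames is valid on their disjoint union (validity is preserved under disjoint unions). Each one-world frame has |W|=1≤5, but the union has |W|=6.
Hence having at most 5 worlds is not modally definable.

Not definable by any modal formula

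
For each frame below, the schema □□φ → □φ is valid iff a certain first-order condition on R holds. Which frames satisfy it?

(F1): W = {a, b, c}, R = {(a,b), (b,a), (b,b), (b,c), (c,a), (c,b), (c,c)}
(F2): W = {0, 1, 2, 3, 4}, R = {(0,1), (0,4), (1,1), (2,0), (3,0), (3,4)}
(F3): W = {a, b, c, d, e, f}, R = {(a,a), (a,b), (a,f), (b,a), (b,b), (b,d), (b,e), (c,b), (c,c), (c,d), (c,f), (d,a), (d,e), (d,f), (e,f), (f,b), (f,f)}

(F1)

This is the axiom for density; its first-order frame correspondent is ∀x ∀y (Rxy → ∃z (Rxz ∧ Rzy)).
(F1): satisfies the condition.
(F2): fails — R04 but no z with R0z and Rz4.
(F3): fails — Rde but no z with Rdz and Rze.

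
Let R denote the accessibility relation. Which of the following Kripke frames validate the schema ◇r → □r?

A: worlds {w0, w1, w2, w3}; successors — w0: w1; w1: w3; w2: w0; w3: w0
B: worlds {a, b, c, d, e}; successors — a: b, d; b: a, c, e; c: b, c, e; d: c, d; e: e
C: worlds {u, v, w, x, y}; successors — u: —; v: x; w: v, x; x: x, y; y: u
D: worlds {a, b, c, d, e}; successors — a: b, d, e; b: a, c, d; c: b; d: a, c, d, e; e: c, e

A

The schema corresponds to partial functionality: ∀x ∀y ∀z (Rxy ∧ Rxz → y = z).
A: condition met.
B: fails — a sees both b and d.
C: fails — w sees both v and x.
D: fails — a sees both b and d.
Valid on: A.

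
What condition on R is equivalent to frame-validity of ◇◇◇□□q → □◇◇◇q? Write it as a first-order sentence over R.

∀x ∀y ∀z ((xR³y ∧ xRz) → ∃w (yR²w ∧ zR³w))

This is a Sahlqvist (Geach-type) schema ◇^3□^2q → □^1◇^3q.
First-order correspondent: ∀x ∀y ∀z ((xR³y ∧ xRz) → ∃w (yR²w ∧ zR³w)).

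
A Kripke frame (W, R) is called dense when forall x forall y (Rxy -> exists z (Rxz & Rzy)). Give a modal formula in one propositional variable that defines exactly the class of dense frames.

The condition is density. The C4 schema □□q → □q defines it.
Suppose □□q→□q is valid. Take Rxy and set V(q)={w : xR²w}. Then □□q at x, so □q at x, so q at y, i.e. ∃z(Rxz∧Rzy).

□□q → □q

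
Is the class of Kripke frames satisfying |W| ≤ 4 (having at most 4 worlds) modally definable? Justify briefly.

No — not modally definable

If a class were modally definable it would be closed under disjoint unions (Goldblatt–Thomason).
Any modal formula valid on each of 5 disjoint one-world frames is valid on their disjoint union (validity is preserved under disjoint unions). Each one-world frame has |W|=1≤4, but the union has |W|=5.
So the class is not modally definable.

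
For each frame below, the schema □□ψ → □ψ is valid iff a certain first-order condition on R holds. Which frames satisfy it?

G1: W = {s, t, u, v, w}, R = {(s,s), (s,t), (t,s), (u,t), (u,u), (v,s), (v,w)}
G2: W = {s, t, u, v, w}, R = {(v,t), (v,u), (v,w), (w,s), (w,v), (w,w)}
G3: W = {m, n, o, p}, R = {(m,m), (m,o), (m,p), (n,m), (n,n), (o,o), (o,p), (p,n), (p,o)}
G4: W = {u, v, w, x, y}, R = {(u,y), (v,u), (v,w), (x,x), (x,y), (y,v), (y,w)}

The schema corresponds to density: ∀x ∀y (Rxy → ∃z (Rxz ∧ Rzy)).
G1: fails — Rvw but no z with Rvz and Rzw.
G2: fails — Rvt but no z with Rvz and Rzt.
G3: ✓.
G4: fails — Rvw but no z with Rvz and Rzw.
Valid on: G3.

G3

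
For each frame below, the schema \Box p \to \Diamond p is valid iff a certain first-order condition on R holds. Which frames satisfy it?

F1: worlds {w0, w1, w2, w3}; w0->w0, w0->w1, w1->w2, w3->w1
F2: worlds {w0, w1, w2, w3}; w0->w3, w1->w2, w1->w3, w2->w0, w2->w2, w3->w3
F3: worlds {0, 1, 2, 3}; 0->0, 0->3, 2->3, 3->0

Frame correspondent (Sahlqvist): \forall x \exists y Rxy — i.e. seriality.
F1: fails — world w2 has no successor.
F2: holds.
F3: fails — world 1 has no successor.

F2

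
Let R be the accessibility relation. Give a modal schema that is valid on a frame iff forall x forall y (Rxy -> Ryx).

s → □◇s

A defining formula is s → □◇s (the B axiom).
Suppose s→□◇s is valid. Take Rxy and set V(s)={x}. Then s at x, so □◇s at x, so ◇s at y, so some z with Ryz has s; z=x, i.e. Ryx.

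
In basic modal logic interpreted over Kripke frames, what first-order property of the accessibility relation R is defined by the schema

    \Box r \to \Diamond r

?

This schema is the D axiom.
Its frame correspondent is seriality — \forall x \exists y Rxy.

seriality: \forall x \exists y Rxy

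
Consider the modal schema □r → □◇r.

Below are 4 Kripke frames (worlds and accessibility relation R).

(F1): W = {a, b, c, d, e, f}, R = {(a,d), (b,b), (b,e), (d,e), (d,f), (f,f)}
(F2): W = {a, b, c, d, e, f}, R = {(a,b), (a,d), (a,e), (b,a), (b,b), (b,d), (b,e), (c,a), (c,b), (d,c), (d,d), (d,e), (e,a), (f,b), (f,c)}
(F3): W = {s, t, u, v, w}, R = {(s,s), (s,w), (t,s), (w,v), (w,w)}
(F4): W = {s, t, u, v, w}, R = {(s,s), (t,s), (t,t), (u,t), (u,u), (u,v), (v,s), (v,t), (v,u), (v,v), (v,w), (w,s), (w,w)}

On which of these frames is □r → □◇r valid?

(F4)

The schema corresponds to a generalized confluence (Geach) condition: ∀x ∀z (xRz → ∃w (xRw ∧ zRw)).
(F1): fails — aRd but no w with aRw and dRw.
(F2): fails — aRe but no w with aRw and eRw.
(F3): fails — wRv but no w* with wRw* and vRw*.
(F4): condition met.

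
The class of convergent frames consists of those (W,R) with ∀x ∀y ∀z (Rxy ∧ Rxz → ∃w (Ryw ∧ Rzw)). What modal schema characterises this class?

◇□s → □◇s

The condition is convergence. The .2 schema ◇□s → □◇s defines it.
Suppose ◇□s→□◇s is valid. Take Rxy, Rxz and set V(s)={w : Ryw}. Then □s at y so ◇□s at x, so □◇s at x, so ◇s at z, giving w with Rzw and Ryw.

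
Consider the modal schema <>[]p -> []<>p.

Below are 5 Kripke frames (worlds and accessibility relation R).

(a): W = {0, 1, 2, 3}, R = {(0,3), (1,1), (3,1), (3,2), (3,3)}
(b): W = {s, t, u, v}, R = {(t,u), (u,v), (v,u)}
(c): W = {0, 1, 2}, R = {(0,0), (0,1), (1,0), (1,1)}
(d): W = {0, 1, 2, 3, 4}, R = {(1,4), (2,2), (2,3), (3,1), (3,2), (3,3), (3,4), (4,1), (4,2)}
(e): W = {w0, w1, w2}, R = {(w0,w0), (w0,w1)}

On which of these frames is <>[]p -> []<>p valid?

(b), (c)

This is the axiom for convergence; its first-order frame correspondent is forall x forall y forall z (Rxy & Rxz -> exists w (Ryw & Rzw)).
(a): fails — R32 and R32 but 2 and 2 have no common successor.
(b): ✓.
(c): ✓.
(d): fails — R34 and R31 but 4 and 1 have no common successor.
(e): fails — Rw0w1 and Rw0w1 but w1 and w1 have no common successor.
Valid on: (b), (c).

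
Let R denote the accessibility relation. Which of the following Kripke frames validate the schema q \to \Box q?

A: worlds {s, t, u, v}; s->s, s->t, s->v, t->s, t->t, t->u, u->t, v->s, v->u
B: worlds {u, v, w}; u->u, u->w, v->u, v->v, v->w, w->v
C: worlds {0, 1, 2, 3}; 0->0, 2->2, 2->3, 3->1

none

The schema corresponds to a generalized confluence (Geach) condition: \forall x \forall z (xRz \to \exists w (x = w \wedge z = w)).
A: fails — sRt but s ≠ t.
B: fails — uRw but u ≠ w.
C: fails — 2R3 but 2 ≠ 3.
Valid on no frame.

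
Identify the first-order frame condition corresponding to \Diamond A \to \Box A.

Suppose ◇A→□A is valid. Take Rxy, Rxz and set V(A)={y}. Then ◇A at x, so □A at x, so A at z, i.e. z=y.
The converse is a direct semantic check.
So the correspondent is partial functionality.

Partial functionality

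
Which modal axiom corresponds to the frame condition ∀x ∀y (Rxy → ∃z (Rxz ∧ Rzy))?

This is density; the standard corresponding axiom is C4: □□q → □q.
Suppose □□q→□q is valid. Take Rxy and set V(q)={w : xR²w}. Then □□q at x, so □q at x, so q at y, i.e. ∃z(Rxz∧Rzy).

□□q → □q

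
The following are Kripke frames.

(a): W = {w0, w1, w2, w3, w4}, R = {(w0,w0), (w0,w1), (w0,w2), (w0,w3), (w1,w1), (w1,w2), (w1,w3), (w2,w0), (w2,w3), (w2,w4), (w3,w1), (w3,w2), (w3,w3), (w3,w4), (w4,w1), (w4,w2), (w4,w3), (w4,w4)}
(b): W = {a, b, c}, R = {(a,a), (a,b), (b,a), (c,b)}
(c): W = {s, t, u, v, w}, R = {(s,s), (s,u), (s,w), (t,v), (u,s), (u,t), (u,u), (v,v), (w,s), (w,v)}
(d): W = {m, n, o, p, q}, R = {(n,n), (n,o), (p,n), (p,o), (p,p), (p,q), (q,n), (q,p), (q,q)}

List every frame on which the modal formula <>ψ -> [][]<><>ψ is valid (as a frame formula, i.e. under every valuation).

(a), (b)

The schema corresponds to a generalized confluence (Geach) condition: forall x forall y forall z ((xRy & x R^2 z) -> exists w (y = w & z R^2 w)).
(a): satisfies the condition.
(b): satisfies the condition.
(c): fails — sRs, sR²t but no w* with s=w* and tR²w*.
(d): fails — nRn, nR²o but no w with n=w and oR²w.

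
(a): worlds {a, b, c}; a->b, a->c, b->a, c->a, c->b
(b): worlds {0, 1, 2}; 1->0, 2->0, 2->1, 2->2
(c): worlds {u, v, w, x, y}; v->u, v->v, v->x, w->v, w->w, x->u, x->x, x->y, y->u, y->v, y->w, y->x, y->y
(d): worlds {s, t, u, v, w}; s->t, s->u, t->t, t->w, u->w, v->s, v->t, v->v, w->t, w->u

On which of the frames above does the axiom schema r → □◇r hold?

none

This is the axiom for symmetry; its first-order frame correspondent is ∀x ∀y (Rxy → Ryx).
(a): fails — Rcb but not Rbc.
(b): fails — R10 but not R01.
(c): fails — Rvu but not Ruv.
(d): fails — Rvt but not Rtv.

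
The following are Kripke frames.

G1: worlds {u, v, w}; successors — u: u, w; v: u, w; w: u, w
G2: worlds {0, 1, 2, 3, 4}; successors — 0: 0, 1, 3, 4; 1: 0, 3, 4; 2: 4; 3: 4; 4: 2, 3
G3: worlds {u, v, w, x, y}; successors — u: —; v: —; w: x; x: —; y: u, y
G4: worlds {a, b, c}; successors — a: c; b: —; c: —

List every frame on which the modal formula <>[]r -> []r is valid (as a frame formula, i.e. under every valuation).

Frame correspondent (Sahlqvist): forall x forall y forall z (Rxy & Rxz -> Ryz) — i.e. the Euclidean property.
G1: holds.
G2: fails — R01 and R01 but not R11.
G3: fails — Rwx and Rwx but not Rxx.
G4: fails — Rac and Rac but not Rcc.

G1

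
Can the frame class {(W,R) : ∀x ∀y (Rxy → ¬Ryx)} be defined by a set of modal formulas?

Modal frame validity is preserved under surjective bounded morphisms.
The 5-cycle (worlds a,b,c,d,e with a→b→c→d→e→a) is asymmetric. Mapping every world to a single reflexive point • is a surjective bounded morphism, and the reflexive point is not asymmetric (R•• but asymmetry requires ¬R••).
Hence asymmetry is not modally definable.

No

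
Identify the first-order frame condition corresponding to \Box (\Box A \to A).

shift-reflexivity

This is the T□ axiom.
It corresponds to shift-reflexivity: \forall x \forall y (Rxy \to Ryy).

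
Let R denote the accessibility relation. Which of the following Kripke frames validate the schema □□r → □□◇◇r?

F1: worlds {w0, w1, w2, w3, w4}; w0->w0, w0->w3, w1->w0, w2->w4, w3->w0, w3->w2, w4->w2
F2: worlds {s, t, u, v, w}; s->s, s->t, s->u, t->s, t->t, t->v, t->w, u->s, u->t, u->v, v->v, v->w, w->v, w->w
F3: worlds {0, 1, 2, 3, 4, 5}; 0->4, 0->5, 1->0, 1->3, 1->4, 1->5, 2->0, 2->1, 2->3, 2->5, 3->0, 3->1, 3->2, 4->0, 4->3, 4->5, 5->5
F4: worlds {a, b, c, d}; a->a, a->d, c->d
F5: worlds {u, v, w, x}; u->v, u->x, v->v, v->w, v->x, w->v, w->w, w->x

The schema corresponds to a generalized confluence (Geach) condition: ∀x ∀z (xR²z → ∃w (xR²w ∧ zR²w)).
F1: ✓.
F2: ✓.
F3: ✓.
F4: fails — aR²d but no w with aR²w and dR²w.
F5: fails — uR²x but no t with uR²t and xR²t.

F1, F2, F3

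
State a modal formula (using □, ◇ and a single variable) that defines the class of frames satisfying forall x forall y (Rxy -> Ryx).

r → □◇r

A defining formula is r → □◇r (the B axiom).
Suppose r→□◇r is valid. Take Rxy and set V(r)={x}. Then r at x, so □◇r at x, so ◇r at y, so some z with Ryz has r; z=x, i.e. Ryx.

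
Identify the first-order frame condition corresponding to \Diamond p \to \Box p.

Suppose ◇p→□p is valid. Take Rxy, Rxz and set V(p)={y}. Then ◇p at x, so □p at x, so p at z, i.e. z=y.
Conversely, on a frame with partial functionality the schema holds at every world under every valuation.
Frame condition: \forall x \forall y \forall z (Rxy \wedge Rxz \to y = z).

partial functionality: \forall x \forall y \forall z (Rxy \wedge Rxz \to y = z)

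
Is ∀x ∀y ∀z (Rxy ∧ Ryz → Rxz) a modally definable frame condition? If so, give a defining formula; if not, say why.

This is a Sahlqvist condition; the 4 axiom □p → □□p defines it.
Suppose □p→□□p is valid. Take Rxy, Ryz and set V(p)={w : Rxw}. Then □p at x, so □□p at x, so □p at y, so p at z, i.e. Rxz.

Yes — defined by □p → □□p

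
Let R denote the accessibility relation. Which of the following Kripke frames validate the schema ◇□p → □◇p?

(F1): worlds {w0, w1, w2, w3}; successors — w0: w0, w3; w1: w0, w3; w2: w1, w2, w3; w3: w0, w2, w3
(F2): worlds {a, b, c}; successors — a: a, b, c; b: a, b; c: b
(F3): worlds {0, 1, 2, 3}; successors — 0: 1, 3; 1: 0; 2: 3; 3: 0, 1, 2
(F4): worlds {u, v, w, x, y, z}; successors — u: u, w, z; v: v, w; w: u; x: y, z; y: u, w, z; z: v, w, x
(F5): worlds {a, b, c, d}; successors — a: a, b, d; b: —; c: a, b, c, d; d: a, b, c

The schema corresponds to convergence: ∀x ∀y ∀z (Rxy ∧ Rxz → ∃w (Ryw ∧ Rzw)).
(F1): condition met.
(F2): condition met.
(F3): fails — R32 and R31 but 2 and 1 have no common successor.
(F4): fails — Ruz and Ruw but z and w have no common successor.
(F5): fails — Rab and Rab but b and b have no common successor.

(F1), (F2)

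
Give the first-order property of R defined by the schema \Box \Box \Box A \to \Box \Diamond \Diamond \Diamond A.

\forall x \forall z (xRz \to \exists w (x R^3 w \wedge z R^3 w))

This is a Sahlqvist (Geach-type) schema ◇^0□^3A → □^1◇^3A.
Minimal-valuation argument: fix x; take any y with xR^0y and any z with xR^1z. Set V(A) to the set of worlds R-reachable from y in exactly 3 steps. Then □^3A holds at y, so the antecedent holds at x; validity forces ◇^3A at z, giving a w with zR^3w and yR^3w.
First-order correspondent: \forall x \forall z (xRz \to \exists w (x R^3 w \wedge z R^3 w)).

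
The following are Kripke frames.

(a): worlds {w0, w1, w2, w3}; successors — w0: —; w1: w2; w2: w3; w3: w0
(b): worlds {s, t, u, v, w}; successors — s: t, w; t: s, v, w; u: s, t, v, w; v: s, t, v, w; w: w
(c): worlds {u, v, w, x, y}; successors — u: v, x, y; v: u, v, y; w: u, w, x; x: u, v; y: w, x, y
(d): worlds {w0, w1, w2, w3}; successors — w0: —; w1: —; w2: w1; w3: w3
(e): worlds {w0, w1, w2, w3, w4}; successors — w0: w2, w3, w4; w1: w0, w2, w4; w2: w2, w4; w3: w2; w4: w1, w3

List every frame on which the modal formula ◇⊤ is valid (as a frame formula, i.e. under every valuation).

This is the axiom for seriality; its first-order frame correspondent is ∀x ∃y Rxy.
(a): fails — world w0 has no successor.
(b): holds.
(c): holds.
(d): fails — world w0 has no successor.
(e): holds.
Valid on: (b), (c), (e).

(b), (c), (e)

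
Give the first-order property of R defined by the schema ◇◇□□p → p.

∀x ∀y (xR²y → ∃w (yR²w ∧ x = w))

This is a Sahlqvist (Geach-type) schema ◇^2□^2p → □^0◇^0p.
Minimal-valuation argument: fix x; take any y with xR^2y and any z with xR^0z. Set V(p) to the set of worlds R-reachable from y in exactly 2 steps. Then □^2p holds at y, so the antecedent holds at x; validity forces ◇^0p at z, giving a w with zR^0w and yR^2w.
First-order correspondent: ∀x ∀y (xR²y → ∃w (yR²w ∧ x = w)).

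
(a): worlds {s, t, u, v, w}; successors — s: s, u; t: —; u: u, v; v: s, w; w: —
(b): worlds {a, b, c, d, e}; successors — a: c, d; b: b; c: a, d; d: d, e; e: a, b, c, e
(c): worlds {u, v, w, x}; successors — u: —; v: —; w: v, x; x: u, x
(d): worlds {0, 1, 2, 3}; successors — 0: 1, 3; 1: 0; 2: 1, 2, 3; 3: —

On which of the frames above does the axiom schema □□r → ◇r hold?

(b)

Frame correspondent (Sahlqvist): ∀x ∃w (xR²w ∧ xRw) — i.e. a generalized confluence (Geach) condition.
(a): fails — at t but no w* with tR²w* and tRw*.
(b): satisfies the condition.
(c): fails — at u but no t with uR²t and uRt.
(d): fails — at 0 but no w with 0R²w and 0Rw.
Valid on: (b).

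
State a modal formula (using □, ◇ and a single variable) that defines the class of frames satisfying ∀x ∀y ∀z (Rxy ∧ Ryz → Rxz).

This is transitivity; the standard corresponding axiom is 4: □p → □□p.
Suppose □p→□□p is valid. Take Rxy, Ryz and set V(p)={w : Rxw}. Then □p at x, so □□p at x, so □p at y, so p at z, i.e. Rxz.

□p → □□p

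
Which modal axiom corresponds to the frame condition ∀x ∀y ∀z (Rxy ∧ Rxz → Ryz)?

◇p → □◇p

This is the Euclidean property; the standard corresponding axiom is 5: ◇p → □◇p.
Suppose ◇p→□◇p is valid. Take Rxy, Rxz and set V(p)={y}. Then ◇p at x, so □◇p at x, so ◇p at z, so some w with Rzw has p; w=y, i.e. Rzy. By symmetry of the argument, Ryz.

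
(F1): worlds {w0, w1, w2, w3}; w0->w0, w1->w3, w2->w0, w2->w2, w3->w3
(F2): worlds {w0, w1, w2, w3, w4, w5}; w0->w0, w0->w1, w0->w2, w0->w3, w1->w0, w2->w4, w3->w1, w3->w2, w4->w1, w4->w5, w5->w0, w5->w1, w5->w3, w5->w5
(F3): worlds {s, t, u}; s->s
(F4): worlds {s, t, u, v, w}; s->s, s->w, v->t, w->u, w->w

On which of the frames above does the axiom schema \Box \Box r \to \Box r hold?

The schema corresponds to density: \forall x \forall y (Rxy \to \exists z (Rxz \wedge Rzy)).
(F1): ✓.
(F2): fails — Rw2w4 but no z with Rw2z and Rzw4.
(F3): ✓.
(F4): fails — Rvt but no z with Rvz and Rzt.
Valid on: (F1), (F3).

(F1), (F3)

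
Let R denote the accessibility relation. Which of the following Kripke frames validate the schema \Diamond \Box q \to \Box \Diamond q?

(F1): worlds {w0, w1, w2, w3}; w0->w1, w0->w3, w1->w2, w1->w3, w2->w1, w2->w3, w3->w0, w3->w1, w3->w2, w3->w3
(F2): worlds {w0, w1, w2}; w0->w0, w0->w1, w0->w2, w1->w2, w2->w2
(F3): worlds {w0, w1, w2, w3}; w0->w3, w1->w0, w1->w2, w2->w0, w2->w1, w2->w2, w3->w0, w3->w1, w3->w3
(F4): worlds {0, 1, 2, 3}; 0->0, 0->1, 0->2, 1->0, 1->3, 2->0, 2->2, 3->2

This is the axiom for convergence; its first-order frame correspondent is \forall x \forall y \forall z (Rxy \wedge Rxz \to \exists w (Ryw \wedge Rzw)).
(F1): satisfies the condition.
(F2): satisfies the condition.
(F3): fails — Rw1w2 and Rw1w0 but w2 and w0 have no common successor.
(F4): satisfies the condition.
Valid on: (F1), (F2), (F4).

(F1), (F2), (F4)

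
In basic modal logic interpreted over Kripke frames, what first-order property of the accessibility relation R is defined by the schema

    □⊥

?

emptiness of R

This schema is the Ver axiom.
Its frame correspondent is emptiness of R — ∀x ∀y ¬Rxy.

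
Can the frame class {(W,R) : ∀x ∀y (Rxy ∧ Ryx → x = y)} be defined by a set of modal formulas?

Not definable by any modal formula

If a class were modally definable it would be closed under surjective bounded morphisms (Goldblatt–Thomason).
The 4-cycle (worlds w0,w1,w2,w3 with w0→w1→w2→w3→w0) is antisymmetric. Sending even-indexed worlds to • and odd-indexed worlds to ∘ is a surjective bounded morphism onto the two-world frame with •↔∘, which is not antisymmetric.
So no modal formula (or set of formulas) defines exactly the antisymmetric frames.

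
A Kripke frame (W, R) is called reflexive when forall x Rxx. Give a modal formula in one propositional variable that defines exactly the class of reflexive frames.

□q → q

This is reflexivity; the standard corresponding axiom is T: □q → q.
Suppose □q→q is valid. At any x set V(q)={w : Rxw}. Then □q holds at x, so q holds at x, i.e. Rxx.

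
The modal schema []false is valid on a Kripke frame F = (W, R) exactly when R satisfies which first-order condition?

Emptiness of R

□⊥ is valid iff no world has any successor (otherwise □⊥ fails at any world with one).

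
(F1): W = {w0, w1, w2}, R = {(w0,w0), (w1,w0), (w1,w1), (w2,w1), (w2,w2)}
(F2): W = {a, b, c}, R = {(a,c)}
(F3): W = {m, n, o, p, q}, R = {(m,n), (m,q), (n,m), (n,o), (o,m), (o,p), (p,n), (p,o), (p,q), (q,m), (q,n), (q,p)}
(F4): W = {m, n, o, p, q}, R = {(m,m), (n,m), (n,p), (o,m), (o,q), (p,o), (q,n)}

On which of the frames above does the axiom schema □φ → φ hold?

The schema corresponds to reflexivity: ∀x Rxx.
(F1): condition met.
(F2): fails — world a does not see itself.
(F3): fails — world m does not see itself.
(F4): fails — world n does not see itself.
Valid on: (F1).

(F1)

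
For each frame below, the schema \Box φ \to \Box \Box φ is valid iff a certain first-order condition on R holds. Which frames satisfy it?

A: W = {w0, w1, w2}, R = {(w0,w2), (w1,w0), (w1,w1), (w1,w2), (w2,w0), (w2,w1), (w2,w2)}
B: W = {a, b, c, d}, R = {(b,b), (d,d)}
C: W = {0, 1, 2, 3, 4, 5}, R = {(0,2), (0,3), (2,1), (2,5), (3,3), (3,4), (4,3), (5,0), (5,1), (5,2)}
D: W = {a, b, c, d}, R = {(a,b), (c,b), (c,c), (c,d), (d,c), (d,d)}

Frame correspondent (Sahlqvist): \forall x \forall y \forall z (Rxy \wedge Ryz \to Rxz) — i.e. transitivity.
A: fails — Rw0w2 and Rw2w1 but not Rw0w1.
B: ✓.
C: fails — R02 and R25 but not R05.
D: fails — Rdc and Rcb but not Rdb.
Valid on: B.

B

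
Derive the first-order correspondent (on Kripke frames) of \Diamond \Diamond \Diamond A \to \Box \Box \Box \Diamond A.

This is a Sahlqvist (Geach-type) schema ◇^3□^0A → □^3◇^1A.
Minimal-valuation argument: fix x; take any y with xR^3y and any z with xR^3z. Set V(A) to the set of worlds R-reachable from y in exactly 0 steps. Then □^0A holds at y, so the antecedent holds at x; validity forces ◇^1A at z, giving a w with zR^1w and yR^0w.
First-order correspondent: \forall x \forall y \forall z ((x R^3 y \wedge x R^3 z) \to \exists w (y = w \wedge zRw)).

\forall x \forall y \forall z ((x R^3 y \wedge x R^3 z) \to \exists w (y = w \wedge zRw))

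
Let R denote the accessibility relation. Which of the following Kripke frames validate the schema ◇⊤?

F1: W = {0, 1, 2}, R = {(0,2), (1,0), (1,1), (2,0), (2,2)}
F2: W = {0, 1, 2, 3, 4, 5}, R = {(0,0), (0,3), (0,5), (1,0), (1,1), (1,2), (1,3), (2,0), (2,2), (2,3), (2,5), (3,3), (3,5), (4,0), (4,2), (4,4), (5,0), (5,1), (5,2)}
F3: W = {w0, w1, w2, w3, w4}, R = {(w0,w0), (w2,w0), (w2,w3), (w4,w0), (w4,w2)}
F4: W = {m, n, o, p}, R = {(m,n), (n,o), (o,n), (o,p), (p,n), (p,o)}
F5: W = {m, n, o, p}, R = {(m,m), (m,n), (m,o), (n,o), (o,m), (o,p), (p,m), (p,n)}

F1, F2, F4, F5

This is the axiom for seriality; its first-order frame correspondent is ∀x ∃y Rxy.
F1: satisfies the condition.
F2: satisfies the condition.
F3: fails — world w1 has no successor.
F4: satisfies the condition.
F5: satisfies the condition.
Valid on: F1, F2, F4, F5.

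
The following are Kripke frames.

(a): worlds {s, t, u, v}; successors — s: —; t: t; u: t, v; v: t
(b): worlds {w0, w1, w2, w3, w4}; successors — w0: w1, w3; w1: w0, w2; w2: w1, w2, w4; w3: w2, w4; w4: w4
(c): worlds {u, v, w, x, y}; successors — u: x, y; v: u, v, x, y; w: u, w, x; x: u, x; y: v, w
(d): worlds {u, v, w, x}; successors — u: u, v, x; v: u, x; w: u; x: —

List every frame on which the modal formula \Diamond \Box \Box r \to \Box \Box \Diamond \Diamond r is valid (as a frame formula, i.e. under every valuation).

(a), (b), (c)

This is the axiom for a generalized confluence (Geach) condition; its first-order frame correspondent is \forall x \forall y \forall z ((xRy \wedge x R^2 z) \to \exists w (y R^2 w \wedge z R^2 w)).
(a): condition met.
(b): condition met.
(c): condition met.
(d): fails — uRu, uR²x but no t with uR²t and xR²t.
Valid on: (a), (b), (c).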